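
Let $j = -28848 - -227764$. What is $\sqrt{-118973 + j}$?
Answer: $\sqrt{79943} \approx 282.74$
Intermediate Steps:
$j = 198916$ ($j = -28848 + 227764 = 198916$)
$\sqrt{-118973 + j} = \sqrt{-118973 + 198916} = \sqrt{79943}$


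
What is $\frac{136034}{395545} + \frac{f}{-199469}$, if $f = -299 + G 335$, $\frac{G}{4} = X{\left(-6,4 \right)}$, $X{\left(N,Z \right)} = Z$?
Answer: $\frac{25132712701}{78898965605} \approx 0.31854$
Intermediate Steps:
$G = 16$ ($G = 4 \cdot 4 = 16$)
$f = 5061$ ($f = -299 + 16 \cdot 335 = -299 + 5360 = 5061$)
$\frac{136034}{395545} + \frac{f}{-199469} = \frac{136034}{395545} + \frac{5061}{-199469} = 136034 \cdot \frac{1}{395545} + 5061 \left(- \frac{1}{199469}\right) = \frac{136034}{395545} - \frac{5061}{199469} = \frac{25132712701}{78898965605}$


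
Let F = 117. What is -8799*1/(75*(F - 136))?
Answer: 2933/475 ≈ 6.1747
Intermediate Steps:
-8799*1/(75*(F - 136)) = -8799*1/(75*(117 - 136)) = -8799/(75*(-19)) = -8799/(-1425) = -8799*(-1/1425) = 2933/475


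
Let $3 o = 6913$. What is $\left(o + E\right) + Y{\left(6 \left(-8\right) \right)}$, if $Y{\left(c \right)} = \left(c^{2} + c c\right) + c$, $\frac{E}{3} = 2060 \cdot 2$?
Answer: $\frac{57673}{3} \approx 19224.0$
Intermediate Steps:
$E = 12360$ ($E = 3 \cdot 2060 \cdot 2 = 3 \cdot 4120 = 12360$)
$o = \frac{6913}{3}$ ($o = \frac{1}{3} \cdot 6913 = \frac{6913}{3} \approx 2304.3$)
$Y{\left(c \right)} = c + 2 c^{2}$ ($Y{\left(c \right)} = \left(c^{2} + c^{2}\right) + c = 2 c^{2} + c = c + 2 c^{2}$)
$\left(o + E\right) + Y{\left(6 \left(-8\right) \right)} = \left(\frac{6913}{3} + 12360\right) + 6 \left(-8\right) \left(1 + 2 \cdot 6 \left(-8\right)\right) = \frac{43993}{3} - 48 \left(1 + 2 \left(-48\right)\right) = \frac{43993}{3} - 48 \left(1 - 96\right) = \frac{43993}{3} - -4560 = \frac{43993}{3} + 4560 = \frac{57673}{3}$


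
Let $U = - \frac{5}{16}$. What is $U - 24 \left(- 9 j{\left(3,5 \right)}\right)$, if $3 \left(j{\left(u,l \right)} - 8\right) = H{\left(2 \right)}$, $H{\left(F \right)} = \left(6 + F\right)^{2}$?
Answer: $\frac{101371}{16} \approx 6335.7$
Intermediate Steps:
$j{\left(u,l \right)} = \frac{88}{3}$ ($j{\left(u,l \right)} = 8 + \frac{\left(6 + 2\right)^{2}}{3} = 8 + \frac{8^{2}}{3} = 8 + \frac{1}{3} \cdot 64 = 8 + \frac{64}{3} = \frac{88}{3}$)
$U = - \frac{5}{16}$ ($U = \left(-5\right) \frac{1}{16} = - \frac{5}{16} \approx -0.3125$)
$U - 24 \left(- 9 j{\left(3,5 \right)}\right) = - \frac{5}{16} - 24 \left(\left(-9\right) \frac{88}{3}\right) = - \frac{5}{16} - -6336 = - \frac{5}{16} + 6336 = \frac{101371}{16}$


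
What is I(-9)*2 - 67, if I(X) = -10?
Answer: -87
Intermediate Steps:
I(-9)*2 - 67 = -10*2 - 67 = -20 - 67 = -87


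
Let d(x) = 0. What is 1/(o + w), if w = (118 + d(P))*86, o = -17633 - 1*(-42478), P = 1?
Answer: 1/34993 ≈ 2.8577e-5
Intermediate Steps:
o = 24845 (o = -17633 + 42478 = 24845)
w = 10148 (w = (118 + 0)*86 = 118*86 = 10148)
1/(o + w) = 1/(24845 + 10148) = 1/34993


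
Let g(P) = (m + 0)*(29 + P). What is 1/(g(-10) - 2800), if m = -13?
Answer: -1/3047 ≈ -0.00032819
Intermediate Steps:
g(P) = -377 - 13*P (g(P) = (-13 + 0)*(29 + P) = -13*(29 + P) = -377 - 13*P)
1/(g(-10) - 2800) = 1/((-377 - 13*(-10)) - 2800) = 1/((-377 + 130) - 2800) = 1/(-247 - 2800) = 1/(-3047) = -1/3047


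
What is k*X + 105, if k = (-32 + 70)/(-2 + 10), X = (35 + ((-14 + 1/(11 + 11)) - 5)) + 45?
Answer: 34757/88 ≈ 394.97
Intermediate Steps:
X = 1343/22 (X = (35 + ((-14 + 1/22) - 5)) + 45 = (35 + (-307/22 - 5)) + 45 = (35 - 417/22) + 45 = 353/22 + 45 = 1343/22 ≈ 61.045)
k = 19/4 (k = 38/8 = 38*(1/8) = 19/4 ≈ 4.7500)
k*X + 105 = (19/4)*(1343/22) + 105 = 25517/88 + 105 = 34757/88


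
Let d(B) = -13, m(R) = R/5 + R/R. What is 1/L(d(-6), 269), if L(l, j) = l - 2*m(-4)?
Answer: -5/67 ≈ -0.074627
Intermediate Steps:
m(R) = 1 + R/5 (m(R) = R*(1/5) + 1 = R/5 + 1 = 1 + R/5)
L(l, j) = -2/5 + l (L(l, j) = l - 2*(1 + (1/5)*(-4)) = l - 2*(1 - 4/5) = l - 2*1/5 = l - 2/5 = -2/5 + l)
1/L(d(-6), 269) = 1/(-2/5 - 13) = 1/(-67/5) = -5/67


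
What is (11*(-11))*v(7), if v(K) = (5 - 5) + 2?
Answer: -242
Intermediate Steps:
v(K) = 2 (v(K) = 0 + 2 = 2)
(11*(-11))*v(7) = (11*(-11))*2 = -121*2 = -242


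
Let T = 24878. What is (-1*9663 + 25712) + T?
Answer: 40927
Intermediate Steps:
(-1*9663 + 25712) + T = (-1*9663 + 25712) + 24878 = (-9663 + 25712) + 24878 = 16049 + 24878 = 40927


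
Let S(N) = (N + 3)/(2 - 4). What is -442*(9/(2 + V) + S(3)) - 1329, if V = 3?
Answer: -3993/5 ≈ -798.60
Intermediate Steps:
S(N) = -3/2 - N/2 (S(N) = (3 + N)/(-2) = (3 + N)*(-½) = -3/2 - N/2)
-442*(9/(2 + V) + S(3)) - 1329 = -442*(9/(2 + 3) + (-3/2 - ½*3)) - 1329 = -442*(9/5 + (-3/2 - 3/2)) - 1329 = -442*((⅕)*9 - 3) - 1329 = -442*(9/5 - 3) - 1329 = -442*(-6/5) - 1329 = 2652/5 - 1329 = -3993/5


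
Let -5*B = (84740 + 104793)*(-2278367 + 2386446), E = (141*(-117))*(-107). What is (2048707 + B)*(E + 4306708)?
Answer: -124317596974010364/5 ≈ -2.4864e+16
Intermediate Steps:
E = 1765179 (E = -16497*(-107) = 1765179)
B = -20484537107/5 (B = -(84740 + 104793)*(-2278367 + 2386446)/5 = -189533*108079/5 = -1/5*20484537107 = -20484537107/5 ≈ -4.0969e+9)
(2048707 + B)*(E + 4306708) = (2048707 - 20484537107/5)*(1765179 + 4306708) = -20474293572/5*6071887 = -124317596974010364/5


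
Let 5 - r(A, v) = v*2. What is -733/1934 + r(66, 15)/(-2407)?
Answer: -1715981/4655138 ≈ -0.36862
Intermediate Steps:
r(A, v) = 5 - 2*v (r(A, v) = 5 - v*2 = 5 - 2*v)
-733/1934 + r(66, 15)/(-2407) = -733/1934 + (5 - 2*15)/(-2407) = -733*1/1934 + (5 - 30)*(-1/2407) = -733/1934 - 25*(-1/2407) = -733/1934 + 25/2407 = -1715981/4655138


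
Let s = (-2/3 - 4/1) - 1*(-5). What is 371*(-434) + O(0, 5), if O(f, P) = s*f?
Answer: -161014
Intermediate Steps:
s = ⅓ (s = (-2*⅓ - 4*1) + 5 = (-⅔ - 4) + 5 = -14/3 + 5 = ⅓ ≈ 0.33333)
O(f, P) = f/3
371*(-434) + O(0, 5) = 371*(-434) + (⅓)*0 = -161014 + 0 = -161014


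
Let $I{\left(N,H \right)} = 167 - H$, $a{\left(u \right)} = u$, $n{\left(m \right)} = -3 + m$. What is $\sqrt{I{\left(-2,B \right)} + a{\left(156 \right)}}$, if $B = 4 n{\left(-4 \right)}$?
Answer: $3 \sqrt{39} \approx 18.735$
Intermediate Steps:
$B = -28$ ($B = 4 \left(-3 - 4\right) = 4 \left(-7\right) = -28$)
$\sqrt{I{\left(-2,B \right)} + a{\left(156 \right)}} = \sqrt{\left(167 - -28\right) + 156} = \sqrt{\left(167 + 28\right) + 156} = \sqrt{195 + 156} = \sqrt{351} = 3 \sqrt{39}$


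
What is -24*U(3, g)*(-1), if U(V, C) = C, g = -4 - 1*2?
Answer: -144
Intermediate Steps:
g = -6 (g = -4 - 2 = -6)
-24*U(3, g)*(-1) = -24*(-6)*(-1) = 144*(-1) = -144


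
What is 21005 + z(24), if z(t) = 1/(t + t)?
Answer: 1008241/48 ≈ 21005.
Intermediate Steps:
z(t) = 1/(2*t)
21005 + z(24) = 21005 + (½)/24 = 21005 + (½)*(1/24) = 21005 + 1/48 = 1008241/48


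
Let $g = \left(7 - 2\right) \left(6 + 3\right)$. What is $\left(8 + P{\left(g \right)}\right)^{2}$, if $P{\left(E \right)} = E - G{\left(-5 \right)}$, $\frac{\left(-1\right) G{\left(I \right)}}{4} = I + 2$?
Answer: $1681$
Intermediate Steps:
$G{\left(I \right)} = -8 - 4 I$ ($G{\left(I \right)} = - 4 \left(I + 2\right) = - 4 \left(2 + I\right) = -8 - 4 I$)
$g = 45$ ($g = 5 \cdot 9 = 45$)
$P{\left(E \right)} = -12 + E$ ($P{\left(E \right)} = E - \left(-8 - -20\right) = E - \left(-8 + 20\right) = E - 12 = -12 + E$)
$\left(8 + P{\left(g \right)}\right)^{2} = \left(8 + \left(-12 + 45\right)\right)^{2} = \left(8 + 33\right)^{2} = 41^{2} = 1681$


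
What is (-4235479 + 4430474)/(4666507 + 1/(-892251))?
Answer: 173984483745/4163695537256 ≈ 0.041786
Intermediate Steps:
(-4235479 + 4430474)/(4666507 + 1/(-892251)) = 194995/(4666507 - 1/892251) = 194995/(4163695537256/892251) = 194995*(892251/4163695537256) = 173984483745/4163695537256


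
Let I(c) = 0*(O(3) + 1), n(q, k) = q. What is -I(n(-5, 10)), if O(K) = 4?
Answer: 0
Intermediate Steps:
I(c) = 0 (I(c) = 0*(4 + 1) = 0*5 = 0)
-I(n(-5, 10)) = -1*0 = 0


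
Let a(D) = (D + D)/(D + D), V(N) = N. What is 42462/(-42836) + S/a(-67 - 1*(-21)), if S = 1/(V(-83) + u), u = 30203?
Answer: -319728151/322555080 ≈ -0.99124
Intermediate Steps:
a(D) = 1 (a(D) = (2*D)/((2*D)) = (2*D)*(1/(2*D)) = 1)
S = 1/30120 (S = 1/(-83 + 30203) = 1/30120 ≈ 3.3201e-5)
42462/(-42836) + S/a(-67 - 1*(-21)) = 42462/(-42836) + (1/30120)/1 = 42462*(-1/42836) + (1/30120)*1 = -21231/21418 + 1/30120 = -319728151/322555080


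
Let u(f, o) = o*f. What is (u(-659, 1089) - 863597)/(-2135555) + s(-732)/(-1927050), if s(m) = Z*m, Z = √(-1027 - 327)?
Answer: 1581248/2135555 + 122*I*√1354/321175 ≈ 0.74044 + 0.013977*I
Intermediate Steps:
u(f, o) = f*o
Z = I*√1354 (Z = √(-1354) = I*√1354 ≈ 36.797*I)
s(m) = I*m*√1354 (s(m) = (I*√1354)*m = I*m*√1354)
(u(-659, 1089) - 863597)/(-2135555) + s(-732)/(-1927050) = (-659*1089 - 863597)/(-2135555) + (I*(-732)*√1354)/(-1927050) = (-717651 - 863597)*(-1/2135555) - 732*I*√1354*(-1/1927050) = -1581248*(-1/2135555) + 122*I*√1354/321175 = 1581248/2135555 + 122*I*√1354/321175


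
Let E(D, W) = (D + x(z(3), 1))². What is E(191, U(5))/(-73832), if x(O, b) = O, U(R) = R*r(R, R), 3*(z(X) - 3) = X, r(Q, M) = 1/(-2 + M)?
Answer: -38025/73832 ≈ -0.51502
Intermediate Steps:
z(X) = 3 + X/3
U(R) = R/(-2 + R)
E(D, W) = (4 + D)² (E(D, W) = (D + (3 + (⅓)*3))² = (D + (3 + 1))² = (D + 4)² = (4 + D)²)
E(191, U(5))/(-73832) = (4 + 191)²/(-73832) = 195²*(-1/73832) = 38025*(-1/73832) = -38025/73832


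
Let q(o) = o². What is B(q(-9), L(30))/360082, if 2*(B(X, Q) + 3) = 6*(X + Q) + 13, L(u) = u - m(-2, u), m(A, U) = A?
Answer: 685/720164 ≈ 0.00095117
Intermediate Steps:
L(u) = 2 + u (L(u) = u - 1*(-2) = u + 2 = 2 + u)
B(X, Q) = 7/2 + 3*Q + 3*X (B(X, Q) = -3 + (6*(X + Q) + 13)/2 = -3 + (6*(Q + X) + 13)/2 = -3 + ((6*Q + 6*X) + 13)/2 = -3 + (13 + 6*Q + 6*X)/2 = -3 + (13/2 + 3*Q + 3*X) = 7/2 + 3*Q + 3*X)
B(q(-9), L(30))/360082 = (7/2 + 3*(2 + 30) + 3*(-9)²)/360082 = (7/2 + 3*32 + 3*81)*(1/360082) = (7/2 + 96 + 243)*(1/360082) = (685/2)*(1/360082) = 685/720164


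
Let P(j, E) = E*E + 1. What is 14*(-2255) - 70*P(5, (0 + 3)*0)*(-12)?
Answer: -30730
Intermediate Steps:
P(j, E) = 1 + E**2 (P(j, E) = E**2 + 1 = 1 + E**2)
14*(-2255) - 70*P(5, (0 + 3)*0)*(-12) = 14*(-2255) - 70*(1 + ((0 + 3)*0)**2)*(-12) = -31570 - 70*(1 + (3*0)**2)*(-12) = -31570 - 70*(1 + 0**2)*(-12) = -31570 - 70*(1 + 0)*(-12) = -31570 - 70*1*(-12) = -31570 - 70*(-12) = -31570 + 840 = -30730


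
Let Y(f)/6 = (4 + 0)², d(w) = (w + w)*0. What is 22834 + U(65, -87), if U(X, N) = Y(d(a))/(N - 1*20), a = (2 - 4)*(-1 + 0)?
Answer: 2443142/107 ≈ 22833.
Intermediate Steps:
a = 2 (a = -2*(-1) = 2)
d(w) = 0 (d(w) = (2*w)*0 = 0)
Y(f) = 96 (Y(f) = 6*(4 + 0)² = 6*4² = 6*16 = 96)
U(X, N) = 96/(-20 + N) (U(X, N) = 96/(N - 1*20) = 96/(N - 20) = 96/(-20 + N))
22834 + U(65, -87) = 22834 + 96/(-20 - 87) = 22834 + 96/(-107) = 22834 + 96*(-1/107) = 22834 - 96/107 = 2443142/107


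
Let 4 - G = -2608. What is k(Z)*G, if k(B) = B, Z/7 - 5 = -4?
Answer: 18284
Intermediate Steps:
Z = 7 (Z = 35 + 7*(-4) = 35 - 28 = 7)
G = 2612 (G = 4 - 1*(-2608) = 4 + 2608 = 2612)
k(Z)*G = 7*2612 = 18284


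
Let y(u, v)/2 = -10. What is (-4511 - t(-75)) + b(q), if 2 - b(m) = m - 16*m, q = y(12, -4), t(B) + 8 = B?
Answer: -4726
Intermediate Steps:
y(u, v) = -20 (y(u, v) = 2*(-10) = -20)
t(B) = -8 + B
q = -20
b(m) = 2 + 15*m (b(m) = 2 - (m - 16*m) = 2 - (-15)*m = 2 + 15*m)
(-4511 - t(-75)) + b(q) = (-4511 - (-8 - 75)) + (2 + 15*(-20)) = (-4511 - 1*(-83)) + (2 - 300) = (-4511 + 83) - 298 = -4428 - 298 = -4726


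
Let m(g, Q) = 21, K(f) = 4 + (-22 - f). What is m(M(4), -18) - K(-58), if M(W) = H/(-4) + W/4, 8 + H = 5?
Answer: -19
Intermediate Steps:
H = -3 (H = -8 + 5 = -3)
M(W) = 3/4 + W/4 (M(W) = -3/(-4) + W/4 = -3*(-1/4) + W*(1/4) = 3/4 + W/4)
K(f) = -18 - f
m(M(4), -18) - K(-58) = 21 - (-18 - 1*(-58)) = 21 - (-18 + 58) = 21 - 1*40 = 21 - 40 = -19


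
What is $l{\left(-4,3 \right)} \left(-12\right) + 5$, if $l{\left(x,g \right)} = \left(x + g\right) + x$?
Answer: $65$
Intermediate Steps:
$l{\left(x,g \right)} = g + 2 x$ ($l{\left(x,g \right)} = \left(g + x\right) + x = g + 2 x$)
$l{\left(-4,3 \right)} \left(-12\right) + 5 = \left(3 + 2 \left(-4\right)\right) \left(-12\right) + 5 = \left(3 - 8\right) \left(-12\right) + 5 = \left(-5\right) \left(-12\right) + 5 = 60 + 5 = 65$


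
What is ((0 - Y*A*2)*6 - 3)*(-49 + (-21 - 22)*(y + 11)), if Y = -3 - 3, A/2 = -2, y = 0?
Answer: 151902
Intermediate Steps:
A = -4 (A = 2*(-2) = -4)
Y = -6
((0 - Y*A*2)*6 - 3)*(-49 + (-21 - 22)*(y + 11)) = ((0 - (-6*(-4))*2)*6 - 3)*(-49 + (-21 - 22)*(0 + 11)) = ((0 - 24*2)*6 - 3)*(-49 - 43*11) = ((0 - 1*48)*6 - 3)*(-49 - 473) = ((0 - 48)*6 - 3)*(-522) = (-48*6 - 3)*(-522) = (-288 - 3)*(-522) = -291*(-522) = 151902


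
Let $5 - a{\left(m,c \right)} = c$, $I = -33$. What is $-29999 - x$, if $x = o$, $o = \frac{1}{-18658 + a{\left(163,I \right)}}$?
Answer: $- \frac{558581379}{18620} \approx -29999.0$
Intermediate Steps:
$a{\left(m,c \right)} = 5 - c$
$o = - \frac{1}{18620}$ ($o = \frac{1}{-18658 + \left(5 - -33\right)} = \frac{1}{-18658 + \left(5 + 33\right)} = \frac{1}{-18658 + 38} = \frac{1}{-18620} = - \frac{1}{18620} \approx -5.3706 \cdot 10^{-5}$)
$x = - \frac{1}{18620} \approx -5.3706 \cdot 10^{-5}$
$-29999 - x = -29999 - - \frac{1}{18620} = -29999 + \frac{1}{18620} = - \frac{558581379}{18620}$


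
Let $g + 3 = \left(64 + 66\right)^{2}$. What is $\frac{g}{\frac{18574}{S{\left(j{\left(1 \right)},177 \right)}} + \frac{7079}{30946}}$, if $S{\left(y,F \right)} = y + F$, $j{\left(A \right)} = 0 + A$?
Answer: $\frac{46537616018}{288025533} \approx 161.57$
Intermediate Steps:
$j{\left(A \right)} = A$
$S{\left(y,F \right)} = F + y$
$g = 16897$ ($g = -3 + \left(64 + 66\right)^{2} = -3 + 130^{2} = -3 + 16900 = 16897$)
$\frac{g}{\frac{18574}{S{\left(j{\left(1 \right)},177 \right)}} + \frac{7079}{30946}} = \frac{16897}{\frac{18574}{177 + 1} + \frac{7079}{30946}} = \frac{16897}{\frac{18574}{178} + 7079 \cdot \frac{1}{30946}} = \frac{16897}{18574 \cdot \frac{1}{178} + \frac{7079}{30946}} = \frac{16897}{\frac{9287}{89} + \frac{7079}{30946}} = \frac{16897}{\frac{288025533}{2754194}} = 16897 \cdot \frac{2754194}{288025533} = \frac{46537616018}{288025533}$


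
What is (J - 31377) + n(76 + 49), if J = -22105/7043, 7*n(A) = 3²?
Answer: -1547008825/49301 ≈ -31379.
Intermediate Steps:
n(A) = 9/7 (n(A) = (⅐)*3² = (⅐)*9 = 9/7)
J = -22105/7043 (J = -22105*1/7043 = -22105/7043 ≈ -3.1386)
(J - 31377) + n(76 + 49) = (-22105/7043 - 31377) + 9/7 = -221010316/7043 + 9/7 = -1547008825/49301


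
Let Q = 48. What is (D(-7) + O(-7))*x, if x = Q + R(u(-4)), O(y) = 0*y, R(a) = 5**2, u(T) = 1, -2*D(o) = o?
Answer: 511/2 ≈ 255.50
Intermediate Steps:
D(o) = -o/2
R(a) = 25
O(y) = 0
x = 73 (x = 48 + 25 = 73)
(D(-7) + O(-7))*x = (-1/2*(-7) + 0)*73 = (7/2 + 0)*73 = (7/2)*73 = 511/2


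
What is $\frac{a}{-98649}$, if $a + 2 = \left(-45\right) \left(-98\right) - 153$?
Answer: $- \frac{4255}{98649} \approx -0.043133$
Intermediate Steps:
$a = 4255$ ($a = -2 - -4257 = -2 + \left(4410 - 153\right) = -2 + 4257 = 4255$)
$\frac{a}{-98649} = \frac{4255}{-98649} = 4255 \left(- \frac{1}{98649}\right) = - \frac{4255}{98649}$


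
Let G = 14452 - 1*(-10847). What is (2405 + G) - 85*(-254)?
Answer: 49294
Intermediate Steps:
G = 25299 (G = 14452 + 10847 = 25299)
(2405 + G) - 85*(-254) = (2405 + 25299) - 85*(-254) = 27704 + 21590 = 49294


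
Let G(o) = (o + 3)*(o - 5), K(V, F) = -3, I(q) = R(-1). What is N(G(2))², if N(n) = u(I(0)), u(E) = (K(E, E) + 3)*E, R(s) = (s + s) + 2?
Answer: 0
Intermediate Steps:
R(s) = 2 + 2*s (R(s) = 2*s + 2 = 2 + 2*s)
I(q) = 0 (I(q) = 2 + 2*(-1) = 2 - 2 = 0)
G(o) = (-5 + o)*(3 + o) (G(o) = (3 + o)*(-5 + o) = (-5 + o)*(3 + o))
u(E) = 0 (u(E) = (-3 + 3)*E = 0*E = 0)
N(n) = 0
N(G(2))² = 0² = 0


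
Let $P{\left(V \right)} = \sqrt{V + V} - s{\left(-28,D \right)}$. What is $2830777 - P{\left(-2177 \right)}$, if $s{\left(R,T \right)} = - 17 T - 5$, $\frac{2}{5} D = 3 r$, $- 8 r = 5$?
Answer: $\frac{45293627}{16} - i \sqrt{4354} \approx 2.8309 \cdot 10^{6} - 65.985 i$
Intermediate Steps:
$r = - \frac{5}{8}$ ($r = \left(- \frac{1}{8}\right) 5 = - \frac{5}{8} \approx -0.625$)
$D = - \frac{75}{16}$ ($D = \frac{5 \cdot 3 \left(- \frac{5}{8}\right)}{2} = \frac{5}{2} \left(- \frac{15}{8}\right) = - \frac{75}{16} \approx -4.6875$)
$s{\left(R,T \right)} = -5 - 17 T$
$P{\left(V \right)} = - \frac{1195}{16} + \sqrt{2} \sqrt{V}$ ($P{\left(V \right)} = \sqrt{V + V} - \left(-5 - - \frac{1275}{16}\right) = \sqrt{2 V} - \left(-5 + \frac{1275}{16}\right) = \sqrt{2} \sqrt{V} - \frac{1195}{16} = - \frac{1195}{16} + \sqrt{2} \sqrt{V}$)
$2830777 - P{\left(-2177 \right)} = 2830777 - \left(- \frac{1195}{16} + \sqrt{2} \sqrt{-2177}\right) = 2830777 - \left(- \frac{1195}{16} + \sqrt{2} i \sqrt{2177}\right) = 2830777 - \left(- \frac{1195}{16} + i \sqrt{4354}\right) = 2830777 + \left(\frac{1195}{16} - i \sqrt{4354}\right) = \frac{45293627}{16} - i \sqrt{4354}$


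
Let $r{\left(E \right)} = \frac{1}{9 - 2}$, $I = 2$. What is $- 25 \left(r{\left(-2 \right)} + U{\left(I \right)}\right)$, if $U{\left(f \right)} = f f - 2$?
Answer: $- \frac{375}{7} \approx -53.571$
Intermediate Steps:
$r{\left(E \right)} = \frac{1}{7}$
$U{\left(f \right)} = -2 + f^{2}$ ($U{\left(f \right)} = f^{2} - 2 = -2 + f^{2}$)
$- 25 \left(r{\left(-2 \right)} + U{\left(I \right)}\right) = - 25 \left(\frac{1}{7} - \left(2 - 2^{2}\right)\right) = - 25 \left(\frac{1}{7} + \left(-2 + 4\right)\right) = - 25 \left(\frac{1}{7} + 2\right) = \left(-25\right) \frac{15}{7} = - \frac{375}{7}$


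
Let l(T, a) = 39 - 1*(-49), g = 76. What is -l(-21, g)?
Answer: -88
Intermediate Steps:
l(T, a) = 88 (l(T, a) = 39 + 49 = 88)
-l(-21, g) = -1*88 = -88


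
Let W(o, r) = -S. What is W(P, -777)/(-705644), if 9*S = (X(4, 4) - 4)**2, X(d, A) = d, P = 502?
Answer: 0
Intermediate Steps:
S = 0 (S = (4 - 4)**2/9 = (1/9)*0**2 = (1/9)*0 = 0)
W(o, r) = 0 (W(o, r) = -1*0 = 0)
W(P, -777)/(-705644) = 0/(-705644) = 0*(-1/705644) = 0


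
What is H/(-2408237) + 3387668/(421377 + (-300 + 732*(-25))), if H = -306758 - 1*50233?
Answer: 8302095185323/969982474149 ≈ 8.5590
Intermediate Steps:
H = -356991 (H = -306758 - 50233 = -356991)
H/(-2408237) + 3387668/(421377 + (-300 + 732*(-25))) = -356991/(-2408237) + 3387668/(421377 + (-300 + 732*(-25))) = -356991*(-1/2408237) + 3387668/(421377 + (-300 - 18300)) = 356991/2408237 + 3387668/(421377 - 18600) = 356991/2408237 + 3387668/402777 = 8302095185323/969982474149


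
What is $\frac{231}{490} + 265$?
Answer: $\frac{18583}{70} \approx 265.47$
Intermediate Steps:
$\frac{231}{490} + 265 = 231 \cdot \frac{1}{490} + 265 = \frac{33}{70} + 265 = \frac{18583}{70}$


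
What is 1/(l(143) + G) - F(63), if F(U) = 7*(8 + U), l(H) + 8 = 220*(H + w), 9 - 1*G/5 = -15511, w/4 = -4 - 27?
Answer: -40640683/81772 ≈ -497.00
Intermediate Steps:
w = -124 (w = 4*(-4 - 27) = 4*(-31) = -124)
G = 77600 (G = 45 - 5*(-15511) = 45 + 77555 = 77600)
l(H) = -27288 + 220*H (l(H) = -8 + 220*(H - 124) = -8 + 220*(-124 + H) = -8 + (-27280 + 220*H) = -27288 + 220*H)
F(U) = 56 + 7*U
1/(l(143) + G) - F(63) = 1/((-27288 + 220*143) + 77600) - (56 + 7*63) = 1/((-27288 + 31460) + 77600) - (56 + 441) = 1/(4172 + 77600) - 1*497 = 1/81772 - 497 = -40640683/81772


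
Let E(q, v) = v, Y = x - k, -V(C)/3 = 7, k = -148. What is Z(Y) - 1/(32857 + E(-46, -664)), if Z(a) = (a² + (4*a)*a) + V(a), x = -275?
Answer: 2595528431/32193 ≈ 80624.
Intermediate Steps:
V(C) = -21 (V(C) = -3*7 = -21)
Y = -127 (Y = -275 - 1*(-148) = -275 + 148 = -127)
Z(a) = -21 + 5*a² (Z(a) = (a² + (4*a)*a) - 21 = (a² + 4*a²) - 21 = 5*a² - 21 = -21 + 5*a²)
Z(Y) - 1/(32857 + E(-46, -664)) = (-21 + 5*(-127)²) - 1/(32857 - 664) = (-21 + 5*16129) - 1/32193 = (-21 + 80645) - 1*1/32193 = 80624 - 1/32193 = 2595528431/32193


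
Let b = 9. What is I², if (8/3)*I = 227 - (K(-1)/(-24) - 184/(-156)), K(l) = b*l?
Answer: 4947574921/692224 ≈ 7147.4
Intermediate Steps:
K(l) = 9*l
I = 70339/832 (I = 3*(227 - ((9*(-1))/(-24) - 184/(-156)))/8 = 3*(227 - (-9*(-1/24) - 184*(-1/156)))/8 = 3*(227 - (3/8 + 46/39))/8 = 3*(227 - 1*485/312)/8 = 3*(227 - 485/312)/8 = (3/8)*(70339/312) = 70339/832 ≈ 84.542)
I² = (70339/832)² = 4947574921/692224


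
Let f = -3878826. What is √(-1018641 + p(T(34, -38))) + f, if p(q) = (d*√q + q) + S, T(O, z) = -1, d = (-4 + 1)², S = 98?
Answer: -3878826 + √(-1018544 + 9*I) ≈ -3.8788e+6 + 1009.2*I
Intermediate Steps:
d = 9 (d = (-3)² = 9)
p(q) = 98 + q + 9*√q (p(q) = (9*√q + q) + 98 = (q + 9*√q) + 98 = 98 + q + 9*√q)
√(-1018641 + p(T(34, -38))) + f = √(-1018641 + (98 - 1 + 9*√(-1))) - 3878826 = √(-1018641 + (98 - 1 + 9*I)) - 3878826 = √(-1018641 + (97 + 9*I)) - 3878826 = √(-1018544 + 9*I) - 3878826 = -3878826 + √(-1018544 + 9*I)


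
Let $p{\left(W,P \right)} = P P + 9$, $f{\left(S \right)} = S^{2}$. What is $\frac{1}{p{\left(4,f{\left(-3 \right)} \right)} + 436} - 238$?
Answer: $- \frac{125187}{526} \approx -238.0$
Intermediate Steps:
$p{\left(W,P \right)} = 9 + P^{2}$ ($p{\left(W,P \right)} = P^{2} + 9 = 9 + P^{2}$)
$\frac{1}{p{\left(4,f{\left(-3 \right)} \right)} + 436} - 238 = \frac{1}{\left(9 + \left(\left(-3\right)^{2}\right)^{2}\right) + 436} - 238 = \frac{1}{\left(9 + 9^{2}\right) + 436} - 238 = \frac{1}{\left(9 + 81\right) + 436} - 238 = \frac{1}{90 + 436} - 238 = \frac{1}{526} - 238 = - \frac{125187}{526}$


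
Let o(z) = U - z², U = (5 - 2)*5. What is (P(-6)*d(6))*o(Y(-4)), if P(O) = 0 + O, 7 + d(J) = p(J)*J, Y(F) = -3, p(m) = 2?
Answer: -180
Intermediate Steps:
U = 15 (U = 3*5 = 15)
d(J) = -7 + 2*J
o(z) = 15 - z²
P(O) = O
(P(-6)*d(6))*o(Y(-4)) = (-6*(-7 + 2*6))*(15 - 1*(-3)²) = (-6*(-7 + 12))*(15 - 1*9) = (-6*5)*(15 - 9) = -30*6 = -180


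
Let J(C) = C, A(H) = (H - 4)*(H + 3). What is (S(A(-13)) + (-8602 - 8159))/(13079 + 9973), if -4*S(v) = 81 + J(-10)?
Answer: -67115/92208 ≈ -0.72787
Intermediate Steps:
A(H) = (-4 + H)*(3 + H)
S(v) = -71/4 (S(v) = -(81 - 10)/4 = -¼*71 = -71/4)
(S(A(-13)) + (-8602 - 8159))/(13079 + 9973) = (-71/4 + (-8602 - 8159))/(13079 + 9973) = (-71/4 - 16761)/23052 = -67115/4*1/23052 = -67115/92208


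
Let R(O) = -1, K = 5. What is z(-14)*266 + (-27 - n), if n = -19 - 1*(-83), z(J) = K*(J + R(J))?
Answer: -20041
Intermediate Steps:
z(J) = -5 + 5*J (z(J) = 5*(J - 1) = 5*(-1 + J) = -5 + 5*J)
n = 64 (n = -19 + 83 = 64)
z(-14)*266 + (-27 - n) = (-5 + 5*(-14))*266 + (-27 - 1*64) = (-5 - 70)*266 + (-27 - 64) = -75*266 - 91 = -19950 - 91 = -20041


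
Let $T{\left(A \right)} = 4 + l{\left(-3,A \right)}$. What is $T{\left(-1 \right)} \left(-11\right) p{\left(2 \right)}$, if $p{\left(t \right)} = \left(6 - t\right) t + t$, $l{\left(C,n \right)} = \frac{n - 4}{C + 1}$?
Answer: $-715$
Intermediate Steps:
$l{\left(C,n \right)} = \frac{-4 + n}{1 + C}$
$p{\left(t \right)} = t + t \left(6 - t\right)$ ($p{\left(t \right)} = t \left(6 - t\right) + t = t + t \left(6 - t\right)$)
$T{\left(A \right)} = 6 - \frac{A}{2}$ ($T{\left(A \right)} = 4 + \frac{-4 + A}{1 - 3} = 4 + \frac{-4 + A}{-2} = 4 - \frac{-4 + A}{2} = 4 - \left(-2 + \frac{A}{2}\right) = 6 - \frac{A}{2}$)
$T{\left(-1 \right)} \left(-11\right) p{\left(2 \right)} = \left(6 - - \frac{1}{2}\right) \left(-11\right) 2 \left(7 - 2\right) = \left(6 + \frac{1}{2}\right) \left(-11\right) 2 \left(7 - 2\right) = \frac{13}{2} \left(-11\right) 2 \cdot 5 = \left(- \frac{143}{2}\right) 10 = -715$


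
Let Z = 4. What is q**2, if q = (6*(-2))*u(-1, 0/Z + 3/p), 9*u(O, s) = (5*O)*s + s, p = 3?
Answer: 256/9 ≈ 28.444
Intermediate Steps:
u(O, s) = s/9 + 5*O*s/9 (u(O, s) = ((5*O)*s + s)/9 = (5*O*s + s)/9 = (s + 5*O*s)/9 = s/9 + 5*O*s/9)
q = 16/3 (q = (6*(-2))*((0/4 + 3/3)*(1 + 5*(-1))/9) = -4*(0*(1/4) + 3*(1/3))*(1 - 5)/3 = -4*(0 + 1)*(-4)/3 = -4*(-4)/3 = -12*(-4/9) = 16/3 ≈ 5.3333)
q**2 = (16/3)**2 = 256/9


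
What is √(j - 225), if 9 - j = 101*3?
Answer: I*√519 ≈ 22.782*I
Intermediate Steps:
j = -294 (j = 9 - 101*3 = 9 - 1*303 = 9 - 303 = -294)
√(j - 225) = √(-294 - 225) = √(-519) = I*√519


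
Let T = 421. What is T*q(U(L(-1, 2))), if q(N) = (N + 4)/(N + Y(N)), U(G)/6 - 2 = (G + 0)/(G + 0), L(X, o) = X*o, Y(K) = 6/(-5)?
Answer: 23155/42 ≈ 551.31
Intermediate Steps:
Y(K) = -6/5 (Y(K) = 6*(-⅕) = -6/5)
U(G) = 18 (U(G) = 12 + 6*((G + 0)/(G + 0)) = 12 + 6*(G/G) = 12 + 6*1 = 12 + 6 = 18)
q(N) = (4 + N)/(-6/5 + N) (q(N) = (N + 4)/(N - 6/5) = (4 + N)/(-6/5 + N))
T*q(U(L(-1, 2))) = 421*(5*(4 + 18)/(-6 + 5*18)) = 421*(5*22/(-6 + 90)) = 421*(5*22/84) = 421*(5*(1/84)*22) = 421*(55/42) = 23155/42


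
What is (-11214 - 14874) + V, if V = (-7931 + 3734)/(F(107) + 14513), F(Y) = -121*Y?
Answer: -13619335/522 ≈ -26091.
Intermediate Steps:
V = -1399/522 (V = (-7931 + 3734)/(-121*107 + 14513) = -4197/(-12947 + 14513) = -4197/1566 = -4197*1/1566 = -1399/522 ≈ -2.6801)
(-11214 - 14874) + V = (-11214 - 14874) - 1399/522 = -26088 - 1399/522 = -13619335/522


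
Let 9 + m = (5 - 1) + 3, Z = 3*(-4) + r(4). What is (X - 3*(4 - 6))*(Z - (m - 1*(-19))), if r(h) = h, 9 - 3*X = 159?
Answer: 1100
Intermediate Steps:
X = -50 (X = 3 - ⅓*159 = 3 - 53 = -50)
Z = -8 (Z = 3*(-4) + 4 = -12 + 4 = -8)
m = -2 (m = -9 + ((5 - 1) + 3) = -9 + (4 + 3) = -9 + 7 = -2)
(X - 3*(4 - 6))*(Z - (m - 1*(-19))) = (-50 - 3*(4 - 6))*(-8 - (-2 - 1*(-19))) = (-50 - 3*(-2))*(-8 - (-2 + 19)) = (-50 + 6)*(-8 - 1*17) = -44*(-8 - 17) = -44*(-25) = 1100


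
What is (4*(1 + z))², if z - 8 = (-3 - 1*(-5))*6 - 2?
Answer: 5776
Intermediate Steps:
z = 18 (z = 8 + ((-3 - 1*(-5))*6 - 2) = 8 + ((-3 + 5)*6 - 2) = 8 + (2*6 - 2) = 8 + (12 - 2) = 8 + 10 = 18)
(4*(1 + z))² = (4*(1 + 18))² = (4*19)² = 76² = 5776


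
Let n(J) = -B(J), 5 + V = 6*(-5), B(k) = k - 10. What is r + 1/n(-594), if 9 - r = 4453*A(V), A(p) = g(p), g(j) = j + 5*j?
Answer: 564823957/604 ≈ 9.3514e+5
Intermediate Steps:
B(k) = -10 + k
V = -35 (V = -5 + 6*(-5) = -5 - 30 = -35)
g(j) = 6*j
n(J) = 10 - J (n(J) = -(-10 + J) = 10 - J)
A(p) = 6*p
r = 935139 (r = 9 - 4453*6*(-35) = 9 - 4453*(-210) = 9 - 1*(-935130) = 9 + 935130 = 935139)
r + 1/n(-594) = 935139 + 1/(10 - 1*(-594)) = 935139 + 1/(10 + 594) = 935139 + 1/604 = 564823957/604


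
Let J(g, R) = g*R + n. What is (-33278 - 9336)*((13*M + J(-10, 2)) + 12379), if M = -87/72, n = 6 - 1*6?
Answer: -6311964373/12 ≈ -5.2600e+8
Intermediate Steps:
n = 0 (n = 6 - 6 = 0)
M = -29/24 (M = -87*1/72 = -29/24 ≈ -1.2083)
J(g, R) = R*g (J(g, R) = g*R + 0 = R*g + 0 = R*g)
(-33278 - 9336)*((13*M + J(-10, 2)) + 12379) = (-33278 - 9336)*((13*(-29/24) + 2*(-10)) + 12379) = -42614*((-377/24 - 20) + 12379) = -42614*(-857/24 + 12379) = -42614*296239/24 = -6311964373/12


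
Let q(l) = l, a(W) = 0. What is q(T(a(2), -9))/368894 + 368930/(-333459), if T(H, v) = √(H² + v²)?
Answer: -1722696991/1557101574 ≈ -1.1063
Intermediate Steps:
q(T(a(2), -9))/368894 + 368930/(-333459) = √(0² + (-9)²)/368894 + 368930/(-333459) = √(0 + 81)*(1/368894) + 368930*(-1/333459) = √81*(1/368894) - 4670/4221 = 9*(1/368894) - 4670/4221 = 9/368894 - 4670/4221 = -1722696991/1557101574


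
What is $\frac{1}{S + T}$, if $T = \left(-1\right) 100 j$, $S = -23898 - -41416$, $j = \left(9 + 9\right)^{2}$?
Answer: $- \frac{1}{14882} \approx -6.7195 \cdot 10^{-5}$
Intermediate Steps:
$j = 324$ ($j = 18^{2} = 324$)
$S = 17518$ ($S = -23898 + 41416 = 17518$)
$T = -32400$ ($T = \left(-1\right) 100 \cdot 324 = \left(-100\right) 324 = -32400$)
$\frac{1}{S + T} = \frac{1}{17518 - 32400} = \frac{1}{-14882} = - \frac{1}{14882}$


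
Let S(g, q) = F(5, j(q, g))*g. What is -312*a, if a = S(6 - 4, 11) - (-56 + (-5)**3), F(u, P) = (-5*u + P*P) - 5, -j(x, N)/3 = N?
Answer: -60216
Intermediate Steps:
j(x, N) = -3*N
F(u, P) = -5 + P**2 - 5*u (F(u, P) = (-5*u + P**2) - 5 = (P**2 - 5*u) - 5 = -5 + P**2 - 5*u)
S(g, q) = g*(-30 + 9*g**2) (S(g, q) = (-5 + (-3*g)**2 - 5*5)*g = (-5 + 9*g**2 - 25)*g = (-30 + 9*g**2)*g = g*(-30 + 9*g**2))
a = 193 (a = (-30*(6 - 4) + 9*(6 - 4)**3) - (-56 + (-5)**3) = (-30*2 + 9*2**3) - (-56 - 125) = (-60 + 9*8) - 1*(-181) = (-60 + 72) + 181 = 12 + 181 = 193)
-312*a = -312*193 = -60216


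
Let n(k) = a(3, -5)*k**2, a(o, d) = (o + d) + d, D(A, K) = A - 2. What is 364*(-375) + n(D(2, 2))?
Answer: -136500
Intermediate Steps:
D(A, K) = -2 + A
a(o, d) = o + 2*d (a(o, d) = (d + o) + d = o + 2*d)
n(k) = -7*k**2 (n(k) = (3 + 2*(-5))*k**2 = (3 - 10)*k**2 = -7*k**2)
364*(-375) + n(D(2, 2)) = 364*(-375) - 7*(-2 + 2)**2 = -136500 - 7*0**2 = -136500 - 7*0 = -136500 + 0 = -136500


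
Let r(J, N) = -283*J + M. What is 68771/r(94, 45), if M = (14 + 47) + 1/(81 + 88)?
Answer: -11622299/4485428 ≈ -2.5911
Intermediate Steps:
M = 10310/169 (M = 61 + 1/169 = 10310/169 ≈ 61.006)
r(J, N) = 10310/169 - 283*J (r(J, N) = -283*J + 10310/169 = 10310/169 - 283*J)
68771/r(94, 45) = 68771/(10310/169 - 283*94) = 68771/(10310/169 - 26602) = 68771/(-4485428/169) = 68771*(-169/4485428) = -11622299/4485428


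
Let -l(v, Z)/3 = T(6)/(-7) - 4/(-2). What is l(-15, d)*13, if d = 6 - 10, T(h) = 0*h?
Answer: -78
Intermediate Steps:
T(h) = 0
d = -4
l(v, Z) = -6 (l(v, Z) = -3*(0/(-7) - 4/(-2)) = -3*(0*(-⅐) - 4*(-½)) = -3*(0 + 2) = -3*2 = -6)
l(-15, d)*13 = -6*13 = -78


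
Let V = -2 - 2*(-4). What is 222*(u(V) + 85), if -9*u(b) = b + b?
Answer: 18574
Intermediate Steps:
V = 6 (V = -2 + 8 = 6)
u(b) = -2*b/9 (u(b) = -(b + b)/9 = -2*b/9)
222*(u(V) + 85) = 222*(-2/9*6 + 85) = 222*(-4/3 + 85) = 222*(251/3) = 18574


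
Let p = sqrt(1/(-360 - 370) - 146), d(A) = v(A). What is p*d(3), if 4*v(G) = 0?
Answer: 0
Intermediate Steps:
v(G) = 0 (v(G) = (1/4)*0 = 0)
d(A) = 0
p = I*sqrt(77804130)/730 (p = sqrt(1/(-730) - 146) = sqrt(-1/730 - 146) = sqrt(-106581/730) = I*sqrt(77804130)/730 ≈ 12.083*I)
p*d(3) = (I*sqrt(77804130)/730)*0 = 0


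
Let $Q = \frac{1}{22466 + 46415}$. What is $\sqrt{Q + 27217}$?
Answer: $\frac{\sqrt{129133564914818}}{68881} \approx 164.98$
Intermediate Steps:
$Q = \frac{1}{68881} \approx 1.4518 \cdot 10^{-5}$
$\sqrt{Q + 27217} = \sqrt{\frac{1}{68881} + 27217} = \sqrt{\frac{1874734178}{68881}} = \frac{\sqrt{129133564914818}}{68881}$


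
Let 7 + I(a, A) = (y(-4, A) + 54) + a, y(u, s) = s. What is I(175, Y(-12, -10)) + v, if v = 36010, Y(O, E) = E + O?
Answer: 36210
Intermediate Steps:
I(a, A) = 47 + A + a (I(a, A) = -7 + ((A + 54) + a) = -7 + ((54 + A) + a) = -7 + (54 + A + a) = 47 + A + a)
I(175, Y(-12, -10)) + v = (47 + (-10 - 12) + 175) + 36010 = (47 - 22 + 175) + 36010 = 200 + 36010 = 36210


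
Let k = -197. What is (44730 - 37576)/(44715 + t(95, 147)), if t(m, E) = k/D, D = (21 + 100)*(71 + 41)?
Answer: 96951008/605977483 ≈ 0.15999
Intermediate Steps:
D = 13552 (D = 121*112 = 13552)
t(m, E) = -197/13552
(44730 - 37576)/(44715 + t(95, 147)) = (44730 - 37576)/(44715 - 197/13552) = 7154/(605977483/13552) = 7154*(13552/605977483) = 96951008/605977483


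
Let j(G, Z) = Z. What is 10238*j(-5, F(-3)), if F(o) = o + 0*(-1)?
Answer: -30714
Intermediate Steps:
F(o) = o (F(o) = o + 0 = o)
10238*j(-5, F(-3)) = 10238*(-3) = -30714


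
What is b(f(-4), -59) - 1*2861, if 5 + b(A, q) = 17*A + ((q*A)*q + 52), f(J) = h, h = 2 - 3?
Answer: -6312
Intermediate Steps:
h = -1
f(J) = -1
b(A, q) = 47 + 17*A + A*q**2 (b(A, q) = -5 + (17*A + ((q*A)*q + 52)) = -5 + (17*A + ((A*q)*q + 52)) = -5 + (17*A + (A*q**2 + 52)) = -5 + (17*A + (52 + A*q**2)) = -5 + (52 + 17*A + A*q**2) = 47 + 17*A + A*q**2)
b(f(-4), -59) - 1*2861 = (47 + 17*(-1) - 1*(-59)**2) - 1*2861 = (47 - 17 - 1*3481) - 2861 = (47 - 17 - 3481) - 2861 = -3451 - 2861 = -6312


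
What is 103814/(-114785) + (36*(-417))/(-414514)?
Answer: -20654601988/23789994745 ≈ -0.86821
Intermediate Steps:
103814/(-114785) + (36*(-417))/(-414514) = 103814*(-1/114785) - 15012*(-1/414514) = -103814/114785 + 7506/207257 = -20654601988/23789994745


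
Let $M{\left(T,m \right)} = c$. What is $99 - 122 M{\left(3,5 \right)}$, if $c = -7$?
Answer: $953$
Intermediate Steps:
$M{\left(T,m \right)} = -7$
$99 - 122 M{\left(3,5 \right)} = 99 - -854 = 99 + 854 = 953$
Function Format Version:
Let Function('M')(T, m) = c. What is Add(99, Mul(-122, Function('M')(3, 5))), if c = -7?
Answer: 953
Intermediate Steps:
Function('M')(T, m) = -7
Add(99, Mul(-122, Function('M')(3, 5))) = Add(99, Mul(-122, -7)) = Add(99, 854) = 953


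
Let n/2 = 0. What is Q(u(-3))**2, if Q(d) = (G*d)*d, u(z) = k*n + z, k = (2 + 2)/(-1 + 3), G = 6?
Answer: 2916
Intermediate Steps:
n = 0 (n = 2*0 = 0)
k = 2 (k = 4/2 = 4*(1/2) = 2)
u(z) = z (u(z) = 2*0 + z = 0 + z = z)
Q(d) = 6*d**2 (Q(d) = (6*d)*d = 6*d**2)
Q(u(-3))**2 = (6*(-3)**2)**2 = (6*9)**2 = 54**2 = 2916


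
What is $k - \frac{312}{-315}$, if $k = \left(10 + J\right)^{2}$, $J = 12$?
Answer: $\frac{50924}{105} \approx 484.99$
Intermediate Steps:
$k = 484$ ($k = \left(10 + 12\right)^{2} = 22^{2} = 484$)
$k - \frac{312}{-315} = 484 - \frac{312}{-315} = 484 - 312 \left(- \frac{1}{315}\right) = 484 - - \frac{104}{105} = 484 + \frac{104}{105} = \frac{50924}{105}$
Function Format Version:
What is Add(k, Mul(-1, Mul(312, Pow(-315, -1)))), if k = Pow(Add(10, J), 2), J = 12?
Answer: Rational(50924, 105) ≈ 484.99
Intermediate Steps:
k = 484 (k = Pow(Add(10, 12), 2) = Pow(22, 2) = 484)
Add(k, Mul(-1, Mul(312, Pow(-315, -1)))) = Add(484, Mul(-1, Mul(312, Pow(-315, -1)))) = Add(484, Mul(-1, Mul(312, Rational(-1, 315)))) = Add(484, Mul(-1, Rational(-104, 105))) = Add(484, Rational(104, 105)) = Rational(50924, 105)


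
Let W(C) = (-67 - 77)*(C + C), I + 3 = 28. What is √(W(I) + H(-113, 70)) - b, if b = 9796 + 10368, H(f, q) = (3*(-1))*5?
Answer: -20164 + I*√7215 ≈ -20164.0 + 84.941*I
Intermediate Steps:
I = 25 (I = -3 + 28 = 25)
W(C) = -288*C
H(f, q) = -15 (H(f, q) = -3*5 = -15)
b = 20164
√(W(I) + H(-113, 70)) - b = √(-288*25 - 15) - 1*20164 = √(-7200 - 15) - 20164 = √(-7215) - 20164 = I*√7215 - 20164 = -20164 + I*√7215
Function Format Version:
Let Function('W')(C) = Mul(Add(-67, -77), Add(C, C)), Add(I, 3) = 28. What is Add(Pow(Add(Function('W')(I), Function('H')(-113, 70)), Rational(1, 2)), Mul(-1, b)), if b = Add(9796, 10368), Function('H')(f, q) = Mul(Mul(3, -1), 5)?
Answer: Add(-20164, Mul(I, Pow(7215, Rational(1, 2)))) ≈ Add(-20164., Mul(84.941, I))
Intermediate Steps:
I = 25 (I = Add(-3, 28) = 25)
Function('W')(C) = Mul(-288, C) (Function('W')(C) = Mul(-144, Mul(2, C)) = Mul(-288, C))
Function('H')(f, q) = -15 (Function('H')(f, q) = Mul(-3, 5) = -15)
b = 20164
Add(Pow(Add(Function('W')(I), Function('H')(-113, 70)), Rational(1, 2)), Mul(-1, b)) = Add(Pow(Add(Mul(-288, 25), -15), Rational(1, 2)), Mul(-1, 20164)) = Add(Pow(Add(-7200, -15), Rational(1, 2)), -20164) = Add(Pow(-7215, Rational(1, 2)), -20164) = Add(Mul(I, Pow(7215, Rational(1, 2))), -20164) = Add(-20164, Mul(I, Pow(7215, Rational(1, 2))))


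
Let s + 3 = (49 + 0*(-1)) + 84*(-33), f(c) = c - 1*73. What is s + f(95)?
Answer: -2704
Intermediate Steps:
f(c) = -73 + c (f(c) = c - 73 = -73 + c)
s = -2726 (s = -3 + ((49 + 0*(-1)) + 84*(-33)) = -3 + ((49 + 0) - 2772) = -3 + (49 - 2772) = -3 - 2723 = -2726)
s + f(95) = -2726 + (-73 + 95) = -2726 + 22 = -2704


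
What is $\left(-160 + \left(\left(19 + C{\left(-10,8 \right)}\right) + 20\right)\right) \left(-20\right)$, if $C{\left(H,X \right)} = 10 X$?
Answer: $820$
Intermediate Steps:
$\left(-160 + \left(\left(19 + C{\left(-10,8 \right)}\right) + 20\right)\right) \left(-20\right) = \left(-160 + \left(\left(19 + 10 \cdot 8\right) + 20\right)\right) \left(-20\right) = \left(-160 + \left(\left(19 + 80\right) + 20\right)\right) \left(-20\right) = \left(-160 + \left(99 + 20\right)\right) \left(-20\right) = \left(-160 + 119\right) \left(-20\right) = \left(-41\right) \left(-20\right) = 820$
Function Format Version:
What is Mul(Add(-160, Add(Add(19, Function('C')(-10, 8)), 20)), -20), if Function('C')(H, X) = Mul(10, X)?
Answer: 820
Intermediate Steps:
Mul(Add(-160, Add(Add(19, Function('C')(-10, 8)), 20)), -20) = Mul(Add(-160, Add(Add(19, Mul(10, 8)), 20)), -20) = Mul(Add(-160, Add(Add(19, 80), 20)), -20) = Mul(Add(-160, Add(99, 20)), -20) = Mul(Add(-160, 119), -20) = Mul(-41, -20) = 820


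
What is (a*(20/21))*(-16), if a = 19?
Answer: -6080/21 ≈ -289.52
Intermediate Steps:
(a*(20/21))*(-16) = (19*(20/21))*(-16) = (380/21)*(-16) = -6080/21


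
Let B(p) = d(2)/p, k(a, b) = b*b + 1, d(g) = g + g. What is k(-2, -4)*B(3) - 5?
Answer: 53/3 ≈ 17.667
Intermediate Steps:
d(g) = 2*g
k(a, b) = 1 + b² (k(a, b) = b² + 1 = 1 + b²)
B(p) = 4/p (B(p) = (2*2)/p = 4/p)
k(-2, -4)*B(3) - 5 = (1 + (-4)²)*(4/3) - 5 = (1 + 16)*(4*(⅓)) - 5 = 17*(4/3) - 5 = 68/3 - 5 = 53/3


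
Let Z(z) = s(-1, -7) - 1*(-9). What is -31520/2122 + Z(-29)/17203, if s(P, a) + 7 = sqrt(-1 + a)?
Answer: -271117158/18252383 + 2*I*sqrt(2)/17203 ≈ -14.854 + 0.00016441*I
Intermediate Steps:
s(P, a) = -7 + sqrt(-1 + a)
Z(z) = 2 + 2*I*sqrt(2) (Z(z) = (-7 + sqrt(-1 - 7)) - 1*(-9) = (-7 + sqrt(-8)) + 9 = (-7 + 2*I*sqrt(2)) + 9 = 2 + 2*I*sqrt(2))
-31520/2122 + Z(-29)/17203 = -31520/2122 + (2 + 2*I*sqrt(2))/17203 = -31520*1/2122 + (2 + 2*I*sqrt(2))*(1/17203) = -15760/1061 + (2/17203 + 2*I*sqrt(2)/17203) = -271117158/18252383 + 2*I*sqrt(2)/17203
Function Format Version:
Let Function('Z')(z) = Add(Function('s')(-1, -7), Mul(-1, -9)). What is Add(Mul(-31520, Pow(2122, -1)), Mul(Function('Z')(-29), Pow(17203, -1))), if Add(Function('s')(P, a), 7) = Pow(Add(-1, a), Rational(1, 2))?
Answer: Add(Rational(-271117158, 18252383), Mul(Rational(2, 17203), I, Pow(2, Rational(1, 2)))) ≈ Add(-14.854, Mul(0.00016441, I))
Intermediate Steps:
Function('s')(P, a) = Add(-7, Pow(Add(-1, a), Rational(1, 2)))
Function('Z')(z) = Add(2, Mul(2, I, Pow(2, Rational(1, 2)))) (Function('Z')(z) = Add(Add(-7, Pow(Add(-1, -7), Rational(1, 2))), Mul(-1, -9)) = Add(Add(-7, Pow(-8, Rational(1, 2))), 9) = Add(Add(-7, Mul(2, I, Pow(2, Rational(1, 2)))), 9) = Add(2, Mul(2, I, Pow(2, Rational(1, 2)))))
Add(Mul(-31520, Pow(2122, -1)), Mul(Function('Z')(-29), Pow(17203, -1))) = Add(Mul(-31520, Pow(2122, -1)), Mul(Add(2, Mul(2, I, Pow(2, Rational(1, 2)))), Pow(17203, -1))) = Add(Mul(-31520, Rational(1, 2122)), Mul(Add(2, Mul(2, I, Pow(2, Rational(1, 2)))), Rational(1, 17203))) = Add(Rational(-15760, 1061), Add(Rational(2, 17203), Mul(Rational(2, 17203), I, Pow(2, Rational(1, 2))))) = Add(Rational(-271117158, 18252383), Mul(Rational(2, 17203), I, Pow(2, Rational(1, 2))))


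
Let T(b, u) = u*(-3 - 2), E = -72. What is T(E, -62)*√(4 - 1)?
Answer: 310*√3 ≈ 536.94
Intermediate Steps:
T(b, u) = -5*u (T(b, u) = u*(-5) = -5*u)
T(E, -62)*√(4 - 1) = (-5*(-62))*√(4 - 1) = 310*√3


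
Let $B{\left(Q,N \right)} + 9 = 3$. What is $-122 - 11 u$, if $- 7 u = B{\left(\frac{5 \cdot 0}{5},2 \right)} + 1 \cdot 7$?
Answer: $- \frac{843}{7} \approx -120.43$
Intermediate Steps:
$B{\left(Q,N \right)} = -6$ ($B{\left(Q,N \right)} = -9 + 3 = -6$)
$u = - \frac{1}{7}$ ($u = - \frac{-6 + 1 \cdot 7}{7} = - \frac{-6 + 7}{7} = \left(- \frac{1}{7}\right) 1 = - \frac{1}{7} \approx -0.14286$)
$-122 - 11 u = -122 - - \frac{11}{7} = -122 + \frac{11}{7} = - \frac{843}{7}$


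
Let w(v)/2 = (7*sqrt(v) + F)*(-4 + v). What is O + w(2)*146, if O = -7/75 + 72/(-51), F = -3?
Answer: 2231881/1275 - 4088*sqrt(2) ≈ -4030.8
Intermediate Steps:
O = -1919/1275 (O = -7*1/75 + 72*(-1/51) = -7/75 - 24/17 = -1919/1275 ≈ -1.5051)
w(v) = 2*(-4 + v)*(-3 + 7*sqrt(v)) (w(v) = 2*((7*sqrt(v) - 3)*(-4 + v)) = 2*((-3 + 7*sqrt(v))*(-4 + v)) = 2*((-4 + v)*(-3 + 7*sqrt(v))) = 2*(-4 + v)*(-3 + 7*sqrt(v)))
O + w(2)*146 = -1919/1275 + (24 - 56*sqrt(2) - 6*2 + 14*2**(3/2))*146 = -1919/1275 + (24 - 56*sqrt(2) - 12 + 14*(2*sqrt(2)))*146 = -1919/1275 + (24 - 56*sqrt(2) - 12 + 28*sqrt(2))*146 = -1919/1275 + (12 - 28*sqrt(2))*146 = -1919/1275 + (1752 - 4088*sqrt(2)) = 2231881/1275 - 4088*sqrt(2)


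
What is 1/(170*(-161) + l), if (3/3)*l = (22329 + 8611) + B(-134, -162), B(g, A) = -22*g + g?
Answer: 1/6384 ≈ 0.00015664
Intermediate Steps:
B(g, A) = -21*g
l = 33754 (l = (22329 + 8611) - 21*(-134) = 30940 + 2814 = 33754)
1/(170*(-161) + l) = 1/(170*(-161) + 33754) = 1/(-27370 + 33754) = 1/6384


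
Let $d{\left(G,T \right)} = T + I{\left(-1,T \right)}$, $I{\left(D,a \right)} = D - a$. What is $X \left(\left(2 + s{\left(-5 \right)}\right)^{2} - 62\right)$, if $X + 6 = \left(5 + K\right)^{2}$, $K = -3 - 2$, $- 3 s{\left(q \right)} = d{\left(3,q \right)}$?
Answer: $\frac{1018}{3} \approx 339.33$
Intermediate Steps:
$d{\left(G,T \right)} = -1$ ($d{\left(G,T \right)} = T - \left(1 + T\right) = -1$)
$s{\left(q \right)} = \frac{1}{3}$ ($s{\left(q \right)} = \left(- \frac{1}{3}\right) \left(-1\right) = \frac{1}{3}$)
$K = -5$ ($K = -3 - 2 = -5$)
$X = -6$ ($X = -6 + \left(5 - 5\right)^{2} = -6 + 0^{2} = -6 + 0 = -6$)
$X \left(\left(2 + s{\left(-5 \right)}\right)^{2} - 62\right) = - 6 \left(\left(2 + \frac{1}{3}\right)^{2} - 62\right) = - 6 \left(\left(\frac{7}{3}\right)^{2} - 62\right) = - 6 \left(\frac{49}{9} - 62\right) = \left(-6\right) \left(- \frac{509}{9}\right) = \frac{1018}{3}$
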